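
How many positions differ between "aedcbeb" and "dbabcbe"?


Comparing "aedcbeb" and "dbabcbe" position by position:
  Position 0: 'a' vs 'd' => DIFFER
  Position 1: 'e' vs 'b' => DIFFER
  Position 2: 'd' vs 'a' => DIFFER
  Position 3: 'c' vs 'b' => DIFFER
  Position 4: 'b' vs 'c' => DIFFER
  Position 5: 'e' vs 'b' => DIFFER
  Position 6: 'b' vs 'e' => DIFFER
Positions that differ: 7

7


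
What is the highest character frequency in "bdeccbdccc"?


Input: bdeccbdccc
Character counts:
  'b': 2
  'c': 5
  'd': 2
  'e': 1
Maximum frequency: 5

5


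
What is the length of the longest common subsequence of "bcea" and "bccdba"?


LCS of "bcea" and "bccdba"
DP table:
           b    c    c    d    b    a
      0    0    0    0    0    0    0
  b   0    1    1    1    1    1    1
  c   0    1    2    2    2    2    2
  e   0    1    2    2    2    2    2
  a   0    1    2    2    2    2    3
LCS length = dp[4][6] = 3

3


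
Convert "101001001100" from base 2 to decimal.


Input: "101001001100" in base 2
Positional expansion:
  Digit '1' (value 1) x 2^11 = 2048
  Digit '0' (value 0) x 2^10 = 0
  Digit '1' (value 1) x 2^9 = 512
  Digit '0' (value 0) x 2^8 = 0
  Digit '0' (value 0) x 2^7 = 0
  Digit '1' (value 1) x 2^6 = 64
  Digit '0' (value 0) x 2^5 = 0
  Digit '0' (value 0) x 2^4 = 0
  Digit '1' (value 1) x 2^3 = 8
  Digit '1' (value 1) x 2^2 = 4
  Digit '0' (value 0) x 2^1 = 0
  Digit '0' (value 0) x 2^0 = 0
Sum = 2636

2636


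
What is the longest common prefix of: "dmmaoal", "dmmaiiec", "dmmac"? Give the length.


Words: dmmaoal, dmmaiiec, dmmac
  Position 0: all 'd' => match
  Position 1: all 'm' => match
  Position 2: all 'm' => match
  Position 3: all 'a' => match
  Position 4: ('o', 'i', 'c') => mismatch, stop
LCP = "dmma" (length 4)

4


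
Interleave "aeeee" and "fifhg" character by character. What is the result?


Interleaving "aeeee" and "fifhg":
  Position 0: 'a' from first, 'f' from second => "af"
  Position 1: 'e' from first, 'i' from second => "ei"
  Position 2: 'e' from first, 'f' from second => "ef"
  Position 3: 'e' from first, 'h' from second => "eh"
  Position 4: 'e' from first, 'g' from second => "eg"
Result: afeiefeheg

afeiefeheg


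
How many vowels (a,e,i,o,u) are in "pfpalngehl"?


Input: pfpalngehl
Checking each character:
  'p' at position 0: consonant
  'f' at position 1: consonant
  'p' at position 2: consonant
  'a' at position 3: vowel (running total: 1)
  'l' at position 4: consonant
  'n' at position 5: consonant
  'g' at position 6: consonant
  'e' at position 7: vowel (running total: 2)
  'h' at position 8: consonant
  'l' at position 9: consonant
Total vowels: 2

2


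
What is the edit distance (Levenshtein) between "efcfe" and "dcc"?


Computing edit distance: "efcfe" -> "dcc"
DP table:
           d    c    c
      0    1    2    3
  e   1    1    2    3
  f   2    2    2    3
  c   3    3    2    2
  f   4    4    3    3
  e   5    5    4    4
Edit distance = dp[5][3] = 4

4


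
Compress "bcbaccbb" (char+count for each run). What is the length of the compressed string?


Input: bcbaccbb
Runs:
  'b' x 1 => "b1"
  'c' x 1 => "c1"
  'b' x 1 => "b1"
  'a' x 1 => "a1"
  'c' x 2 => "c2"
  'b' x 2 => "b2"
Compressed: "b1c1b1a1c2b2"
Compressed length: 12

12


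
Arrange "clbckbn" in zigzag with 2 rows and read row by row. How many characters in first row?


Zigzag "clbckbn" into 2 rows:
Placing characters:
  'c' => row 0
  'l' => row 1
  'b' => row 0
  'c' => row 1
  'k' => row 0
  'b' => row 1
  'n' => row 0
Rows:
  Row 0: "cbkn"
  Row 1: "lcb"
First row length: 4

4


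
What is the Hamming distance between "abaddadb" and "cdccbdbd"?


Comparing "abaddadb" and "cdccbdbd" position by position:
  Position 0: 'a' vs 'c' => differ
  Position 1: 'b' vs 'd' => differ
  Position 2: 'a' vs 'c' => differ
  Position 3: 'd' vs 'c' => differ
  Position 4: 'd' vs 'b' => differ
  Position 5: 'a' vs 'd' => differ
  Position 6: 'd' vs 'b' => differ
  Position 7: 'b' vs 'd' => differ
Total differences (Hamming distance): 8

8


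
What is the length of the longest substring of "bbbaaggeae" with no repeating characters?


Input: "bbbaaggeae"
Sliding window (track last position of each char):
  Position 0 ('b'): window [0,0] length 1 -- new best
  Position 1 ('b'): repeat (last at 0), move window start to 1
  Position 1 ('b'): window [1,1] length 1
  Position 2 ('b'): repeat (last at 1), move window start to 2
  Position 2 ('b'): window [2,2] length 1
  Position 3 ('a'): window [2,3] length 2 -- new best
  Position 4 ('a'): repeat (last at 3), move window start to 4
  Position 4 ('a'): window [4,4] length 1
  Position 5 ('g'): window [4,5] length 2
  Position 6 ('g'): repeat (last at 5), move window start to 6
  Position 6 ('g'): window [6,6] length 1
  Position 7 ('e'): window [6,7] length 2
  Position 8 ('a'): window [6,8] length 3 -- new best
  Position 9 ('e'): repeat (last at 7), move window start to 8
  Position 9 ('e'): window [8,9] length 2
Longest substring with no repeats: "gea" with length 3

3


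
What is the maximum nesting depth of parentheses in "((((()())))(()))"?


Input: "((((()())))(()))"
Tracking depth:
  Position 0 '(': depth becomes 1
  Position 1 '(': depth becomes 2
  Position 2 '(': depth becomes 3
  Position 3 '(': depth becomes 4
  Position 4 '(': depth becomes 5
  Position 5 ')': depth becomes 4
  Position 6 '(': depth becomes 5
  Position 7 ')': depth becomes 4
  Position 8 ')': depth becomes 3
  Position 9 ')': depth becomes 2
  Position 10 ')': depth becomes 1
  Position 11 '(': depth becomes 2
  Position 12 '(': depth becomes 3
  Position 13 ')': depth becomes 2
  Position 14 ')': depth becomes 1
  Position 15 ')': depth becomes 0
Maximum depth reached: 5

5


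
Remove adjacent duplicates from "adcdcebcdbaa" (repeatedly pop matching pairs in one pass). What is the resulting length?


Input: adcdcebcdbaa
Stack-based adjacent duplicate removal:
  Read 'a': push. Stack: a
  Read 'd': push. Stack: ad
  Read 'c': push. Stack: adc
  Read 'd': push. Stack: adcd
  Read 'c': push. Stack: adcdc
  Read 'e': push. Stack: adcdce
  Read 'b': push. Stack: adcdceb
  Read 'c': push. Stack: adcdcebc
  Read 'd': push. Stack: adcdcebcd
  Read 'b': push. Stack: adcdcebcdb
  Read 'a': push. Stack: adcdcebcdba
  Read 'a': matches stack top 'a' => pop. Stack: adcdcebcdb
Final stack: "adcdcebcdb" (length 10)

10


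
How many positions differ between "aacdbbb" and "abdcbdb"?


Comparing "aacdbbb" and "abdcbdb" position by position:
  Position 0: 'a' vs 'a' => same
  Position 1: 'a' vs 'b' => DIFFER
  Position 2: 'c' vs 'd' => DIFFER
  Position 3: 'd' vs 'c' => DIFFER
  Position 4: 'b' vs 'b' => same
  Position 5: 'b' vs 'd' => DIFFER
  Position 6: 'b' vs 'b' => same
Positions that differ: 4

4


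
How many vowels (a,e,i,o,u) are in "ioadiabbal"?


Input: ioadiabbal
Checking each character:
  'i' at position 0: vowel (running total: 1)
  'o' at position 1: vowel (running total: 2)
  'a' at position 2: vowel (running total: 3)
  'd' at position 3: consonant
  'i' at position 4: vowel (running total: 4)
  'a' at position 5: vowel (running total: 5)
  'b' at position 6: consonant
  'b' at position 7: consonant
  'a' at position 8: vowel (running total: 6)
  'l' at position 9: consonant
Total vowels: 6

6


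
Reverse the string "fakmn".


Input: fakmn
Reading characters right to left:
  Position 4: 'n'
  Position 3: 'm'
  Position 2: 'k'
  Position 1: 'a'
  Position 0: 'f'
Reversed: nmkaf

nmkaf


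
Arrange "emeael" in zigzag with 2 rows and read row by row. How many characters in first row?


Zigzag "emeael" into 2 rows:
Placing characters:
  'e' => row 0
  'm' => row 1
  'e' => row 0
  'a' => row 1
  'e' => row 0
  'l' => row 1
Rows:
  Row 0: "eee"
  Row 1: "mal"
First row length: 3

3


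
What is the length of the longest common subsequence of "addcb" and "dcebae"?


LCS of "addcb" and "dcebae"
DP table:
           d    c    e    b    a    e
      0    0    0    0    0    0    0
  a   0    0    0    0    0    1    1
  d   0    1    1    1    1    1    1
  d   0    1    1    1    1    1    1
  c   0    1    2    2    2    2    2
  b   0    1    2    2    3    3    3
LCS length = dp[5][6] = 3

3


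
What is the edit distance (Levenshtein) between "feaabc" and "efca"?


Computing edit distance: "feaabc" -> "efca"
DP table:
           e    f    c    a
      0    1    2    3    4
  f   1    1    1    2    3
  e   2    1    2    2    3
  a   3    2    2    3    2
  a   4    3    3    3    3
  b   5    4    4    4    4
  c   6    5    5    4    5
Edit distance = dp[6][4] = 5

5


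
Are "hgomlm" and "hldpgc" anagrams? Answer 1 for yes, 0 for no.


Strings: "hgomlm", "hldpgc"
Sorted first:  ghlmmo
Sorted second: cdghlp
Differ at position 0: 'g' vs 'c' => not anagrams

0


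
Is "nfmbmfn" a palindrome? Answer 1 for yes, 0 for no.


Input: nfmbmfn
Reversed: nfmbmfn
  Compare pos 0 ('n') with pos 6 ('n'): match
  Compare pos 1 ('f') with pos 5 ('f'): match
  Compare pos 2 ('m') with pos 4 ('m'): match
Result: palindrome

1


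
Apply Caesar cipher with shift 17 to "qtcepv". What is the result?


Caesar cipher: shift "qtcepv" by 17
  'q' (pos 16) + 17 = pos 7 = 'h'
  't' (pos 19) + 17 = pos 10 = 'k'
  'c' (pos 2) + 17 = pos 19 = 't'
  'e' (pos 4) + 17 = pos 21 = 'v'
  'p' (pos 15) + 17 = pos 6 = 'g'
  'v' (pos 21) + 17 = pos 12 = 'm'
Result: hktvgm

hktvgm


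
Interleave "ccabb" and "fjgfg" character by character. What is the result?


Interleaving "ccabb" and "fjgfg":
  Position 0: 'c' from first, 'f' from second => "cf"
  Position 1: 'c' from first, 'j' from second => "cj"
  Position 2: 'a' from first, 'g' from second => "ag"
  Position 3: 'b' from first, 'f' from second => "bf"
  Position 4: 'b' from first, 'g' from second => "bg"
Result: cfcjagbfbg

cfcjagbfbg


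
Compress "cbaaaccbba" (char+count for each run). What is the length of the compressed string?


Input: cbaaaccbba
Runs:
  'c' x 1 => "c1"
  'b' x 1 => "b1"
  'a' x 3 => "a3"
  'c' x 2 => "c2"
  'b' x 2 => "b2"
  'a' x 1 => "a1"
Compressed: "c1b1a3c2b2a1"
Compressed length: 12

12


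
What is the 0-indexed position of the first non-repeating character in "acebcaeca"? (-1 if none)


Input: acebcaeca
Character frequencies:
  'a': 3
  'b': 1
  'c': 3
  'e': 2
Scanning left to right for freq == 1:
  Position 0 ('a'): freq=3, skip
  Position 1 ('c'): freq=3, skip
  Position 2 ('e'): freq=2, skip
  Position 3 ('b'): unique! => answer = 3

3


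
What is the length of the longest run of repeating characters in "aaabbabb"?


Input: "aaabbabb"
Scanning for longest run:
  Position 1 ('a'): continues run of 'a', length=2
  Position 2 ('a'): continues run of 'a', length=3
  Position 3 ('b'): new char, reset run to 1
  Position 4 ('b'): continues run of 'b', length=2
  Position 5 ('a'): new char, reset run to 1
  Position 6 ('b'): new char, reset run to 1
  Position 7 ('b'): continues run of 'b', length=2
Longest run: 'a' with length 3

3


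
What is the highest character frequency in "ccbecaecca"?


Input: ccbecaecca
Character counts:
  'a': 2
  'b': 1
  'c': 5
  'e': 2
Maximum frequency: 5

5


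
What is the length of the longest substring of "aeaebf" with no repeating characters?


Input: "aeaebf"
Sliding window (track last position of each char):
  Position 0 ('a'): window [0,0] length 1 -- new best
  Position 1 ('e'): window [0,1] length 2 -- new best
  Position 2 ('a'): repeat (last at 0), move window start to 1
  Position 2 ('a'): window [1,2] length 2
  Position 3 ('e'): repeat (last at 1), move window start to 2
  Position 3 ('e'): window [2,3] length 2
  Position 4 ('b'): window [2,4] length 3 -- new best
  Position 5 ('f'): window [2,5] length 4 -- new best
Longest substring with no repeats: "aebf" with length 4

4


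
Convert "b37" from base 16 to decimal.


Input: "b37" in base 16
Positional expansion:
  Digit 'b' (value 11) x 16^2 = 2816
  Digit '3' (value 3) x 16^1 = 48
  Digit '7' (value 7) x 16^0 = 7
Sum = 2871

2871


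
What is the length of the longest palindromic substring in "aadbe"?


Input: "aadbe"
Checking substrings for palindromes:
  [0:2] "aa" (len 2) => palindrome
Longest palindromic substring: "aa" with length 2

2


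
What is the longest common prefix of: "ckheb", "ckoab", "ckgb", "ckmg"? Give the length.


Words: ckheb, ckoab, ckgb, ckmg
  Position 0: all 'c' => match
  Position 1: all 'k' => match
  Position 2: ('h', 'o', 'g', 'm') => mismatch, stop
LCP = "ck" (length 2)

2


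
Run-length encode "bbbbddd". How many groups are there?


Input: bbbbddd
Scanning for consecutive runs:
  Group 1: 'b' x 4 (positions 0-3)
  Group 2: 'd' x 3 (positions 4-6)
Total groups: 2

2


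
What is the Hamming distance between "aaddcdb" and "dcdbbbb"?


Comparing "aaddcdb" and "dcdbbbb" position by position:
  Position 0: 'a' vs 'd' => differ
  Position 1: 'a' vs 'c' => differ
  Position 2: 'd' vs 'd' => same
  Position 3: 'd' vs 'b' => differ
  Position 4: 'c' vs 'b' => differ
  Position 5: 'd' vs 'b' => differ
  Position 6: 'b' vs 'b' => same
Total differences (Hamming distance): 5

5


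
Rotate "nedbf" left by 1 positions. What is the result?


Input: "nedbf", rotate left by 1
First 1 characters: "n"
Remaining characters: "edbf"
Concatenate remaining + first: "edbf" + "n" = "edbfn"

edbfn


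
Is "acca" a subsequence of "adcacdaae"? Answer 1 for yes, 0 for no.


Check if "acca" is a subsequence of "adcacdaae"
Greedy scan:
  Position 0 ('a'): matches sub[0] = 'a'
  Position 1 ('d'): no match needed
  Position 2 ('c'): matches sub[1] = 'c'
  Position 3 ('a'): no match needed
  Position 4 ('c'): matches sub[2] = 'c'
  Position 5 ('d'): no match needed
  Position 6 ('a'): matches sub[3] = 'a'
  Position 7 ('a'): no match needed
  Position 8 ('e'): no match needed
All 4 characters matched => is a subsequence

1


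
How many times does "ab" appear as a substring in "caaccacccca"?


Searching for "ab" in "caaccacccca"
Scanning each position:
  Position 0: "ca" => no
  Position 1: "aa" => no
  Position 2: "ac" => no
  Position 3: "cc" => no
  Position 4: "ca" => no
  Position 5: "ac" => no
  Position 6: "cc" => no
  Position 7: "cc" => no
  Position 8: "cc" => no
  Position 9: "ca" => no
Total occurrences: 0

0


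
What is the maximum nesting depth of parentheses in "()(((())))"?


Input: "()(((())))"
Tracking depth:
  Position 0 '(': depth becomes 1
  Position 1 ')': depth becomes 0
  Position 2 '(': depth becomes 1
  Position 3 '(': depth becomes 2
  Position 4 '(': depth becomes 3
  Position 5 '(': depth becomes 4
  Position 6 ')': depth becomes 3
  Position 7 ')': depth becomes 2
  Position 8 ')': depth becomes 1
  Position 9 ')': depth becomes 0
Maximum depth reached: 4

4


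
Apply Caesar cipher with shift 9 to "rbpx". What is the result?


Caesar cipher: shift "rbpx" by 9
  'r' (pos 17) + 9 = pos 0 = 'a'
  'b' (pos 1) + 9 = pos 10 = 'k'
  'p' (pos 15) + 9 = pos 24 = 'y'
  'x' (pos 23) + 9 = pos 6 = 'g'
Result: akyg

akyg


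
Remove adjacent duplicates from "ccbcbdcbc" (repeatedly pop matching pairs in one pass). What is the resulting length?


Input: ccbcbdcbc
Stack-based adjacent duplicate removal:
  Read 'c': push. Stack: c
  Read 'c': matches stack top 'c' => pop. Stack: (empty)
  Read 'b': push. Stack: b
  Read 'c': push. Stack: bc
  Read 'b': push. Stack: bcb
  Read 'd': push. Stack: bcbd
  Read 'c': push. Stack: bcbdc
  Read 'b': push. Stack: bcbdcb
  Read 'c': push. Stack: bcbdcbc
Final stack: "bcbdcbc" (length 7)

7


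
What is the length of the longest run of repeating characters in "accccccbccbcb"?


Input: "accccccbccbcb"
Scanning for longest run:
  Position 1 ('c'): new char, reset run to 1
  Position 2 ('c'): continues run of 'c', length=2
  Position 3 ('c'): continues run of 'c', length=3
  Position 4 ('c'): continues run of 'c', length=4
  Position 5 ('c'): continues run of 'c', length=5
  Position 6 ('c'): continues run of 'c', length=6
  Position 7 ('b'): new char, reset run to 1
  Position 8 ('c'): new char, reset run to 1
  Position 9 ('c'): continues run of 'c', length=2
  Position 10 ('b'): new char, reset run to 1
  Position 11 ('c'): new char, reset run to 1
  Position 12 ('b'): new char, reset run to 1
Longest run: 'c' with length 6

6


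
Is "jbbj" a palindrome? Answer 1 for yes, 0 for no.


Input: jbbj
Reversed: jbbj
  Compare pos 0 ('j') with pos 3 ('j'): match
  Compare pos 1 ('b') with pos 2 ('b'): match
Result: palindrome

1


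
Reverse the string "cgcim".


Input: cgcim
Reading characters right to left:
  Position 4: 'm'
  Position 3: 'i'
  Position 2: 'c'
  Position 1: 'g'
  Position 0: 'c'
Reversed: micgc

micgc


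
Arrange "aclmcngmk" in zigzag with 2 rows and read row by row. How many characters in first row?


Zigzag "aclmcngmk" into 2 rows:
Placing characters:
  'a' => row 0
  'c' => row 1
  'l' => row 0
  'm' => row 1
  'c' => row 0
  'n' => row 1
  'g' => row 0
  'm' => row 1
  'k' => row 0
Rows:
  Row 0: "alcgk"
  Row 1: "cmnm"
First row length: 5

5


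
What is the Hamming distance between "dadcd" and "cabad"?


Comparing "dadcd" and "cabad" position by position:
  Position 0: 'd' vs 'c' => differ
  Position 1: 'a' vs 'a' => same
  Position 2: 'd' vs 'b' => differ
  Position 3: 'c' vs 'a' => differ
  Position 4: 'd' vs 'd' => same
Total differences (Hamming distance): 3

3


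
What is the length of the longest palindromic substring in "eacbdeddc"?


Input: "eacbdeddc"
Checking substrings for palindromes:
  [4:7] "ded" (len 3) => palindrome
  [6:8] "dd" (len 2) => palindrome
Longest palindromic substring: "ded" with length 3

3


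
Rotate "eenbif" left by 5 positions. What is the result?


Input: "eenbif", rotate left by 5
First 5 characters: "eenbi"
Remaining characters: "f"
Concatenate remaining + first: "f" + "eenbi" = "feenbi"

feenbi


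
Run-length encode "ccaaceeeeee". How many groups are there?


Input: ccaaceeeeee
Scanning for consecutive runs:
  Group 1: 'c' x 2 (positions 0-1)
  Group 2: 'a' x 2 (positions 2-3)
  Group 3: 'c' x 1 (positions 4-4)
  Group 4: 'e' x 6 (positions 5-10)
Total groups: 4

4


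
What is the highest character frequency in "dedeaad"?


Input: dedeaad
Character counts:
  'a': 2
  'd': 3
  'e': 2
Maximum frequency: 3

3


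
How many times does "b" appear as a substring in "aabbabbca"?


Searching for "b" in "aabbabbca"
Scanning each position:
  Position 0: "a" => no
  Position 1: "a" => no
  Position 2: "b" => MATCH
  Position 3: "b" => MATCH
  Position 4: "a" => no
  Position 5: "b" => MATCH
  Position 6: "b" => MATCH
  Position 7: "c" => no
  Position 8: "a" => no
Total occurrences: 4

4


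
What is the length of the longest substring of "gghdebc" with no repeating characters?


Input: "gghdebc"
Sliding window (track last position of each char):
  Position 0 ('g'): window [0,0] length 1 -- new best
  Position 1 ('g'): repeat (last at 0), move window start to 1
  Position 1 ('g'): window [1,1] length 1
  Position 2 ('h'): window [1,2] length 2 -- new best
  Position 3 ('d'): window [1,3] length 3 -- new best
  Position 4 ('e'): window [1,4] length 4 -- new best
  Position 5 ('b'): window [1,5] length 5 -- new best
  Position 6 ('c'): window [1,6] length 6 -- new best
Longest substring with no repeats: "ghdebc" with length 6

6


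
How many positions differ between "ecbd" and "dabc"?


Comparing "ecbd" and "dabc" position by position:
  Position 0: 'e' vs 'd' => DIFFER
  Position 1: 'c' vs 'a' => DIFFER
  Position 2: 'b' vs 'b' => same
  Position 3: 'd' vs 'c' => DIFFER
Positions that differ: 3

3


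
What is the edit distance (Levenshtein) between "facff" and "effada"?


Computing edit distance: "facff" -> "effada"
DP table:
           e    f    f    a    d    a
      0    1    2    3    4    5    6
  f   1    1    1    2    3    4    5
  a   2    2    2    2    2    3    4
  c   3    3    3    3    3    3    4
  f   4    4    3    3    4    4    4
  f   5    5    4    3    4    5    5
Edit distance = dp[5][6] = 5

5


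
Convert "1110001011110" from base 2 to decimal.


Input: "1110001011110" in base 2
Positional expansion:
  Digit '1' (value 1) x 2^12 = 4096
  Digit '1' (value 1) x 2^11 = 2048
  Digit '1' (value 1) x 2^10 = 1024
  Digit '0' (value 0) x 2^9 = 0
  Digit '0' (value 0) x 2^8 = 0
  Digit '0' (value 0) x 2^7 = 0
  Digit '1' (value 1) x 2^6 = 64
  Digit '0' (value 0) x 2^5 = 0
  Digit '1' (value 1) x 2^4 = 16
  Digit '1' (value 1) x 2^3 = 8
  Digit '1' (value 1) x 2^2 = 4
  Digit '1' (value 1) x 2^1 = 2
  Digit '0' (value 0) x 2^0 = 0
Sum = 7262

7262


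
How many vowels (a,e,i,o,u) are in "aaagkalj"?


Input: aaagkalj
Checking each character:
  'a' at position 0: vowel (running total: 1)
  'a' at position 1: vowel (running total: 2)
  'a' at position 2: vowel (running total: 3)
  'g' at position 3: consonant
  'k' at position 4: consonant
  'a' at position 5: vowel (running total: 4)
  'l' at position 6: consonant
  'j' at position 7: consonant
Total vowels: 4

4


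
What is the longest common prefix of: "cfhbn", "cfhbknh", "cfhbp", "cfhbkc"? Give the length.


Words: cfhbn, cfhbknh, cfhbp, cfhbkc
  Position 0: all 'c' => match
  Position 1: all 'f' => match
  Position 2: all 'h' => match
  Position 3: all 'b' => match
  Position 4: ('n', 'k', 'p', 'k') => mismatch, stop
LCP = "cfhb" (length 4)

4


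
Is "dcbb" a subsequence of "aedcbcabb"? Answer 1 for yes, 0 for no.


Check if "dcbb" is a subsequence of "aedcbcabb"
Greedy scan:
  Position 0 ('a'): no match needed
  Position 1 ('e'): no match needed
  Position 2 ('d'): matches sub[0] = 'd'
  Position 3 ('c'): matches sub[1] = 'c'
  Position 4 ('b'): matches sub[2] = 'b'
  Position 5 ('c'): no match needed
  Position 6 ('a'): no match needed
  Position 7 ('b'): matches sub[3] = 'b'
  Position 8 ('b'): no match needed
All 4 characters matched => is a subsequence

1


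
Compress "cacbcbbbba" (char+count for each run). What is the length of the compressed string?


Input: cacbcbbbba
Runs:
  'c' x 1 => "c1"
  'a' x 1 => "a1"
  'c' x 1 => "c1"
  'b' x 1 => "b1"
  'c' x 1 => "c1"
  'b' x 4 => "b4"
  'a' x 1 => "a1"
Compressed: "c1a1c1b1c1b4a1"
Compressed length: 14

14


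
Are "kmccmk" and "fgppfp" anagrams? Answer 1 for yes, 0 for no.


Strings: "kmccmk", "fgppfp"
Sorted first:  cckkmm
Sorted second: ffgppp
Differ at position 0: 'c' vs 'f' => not anagrams

0


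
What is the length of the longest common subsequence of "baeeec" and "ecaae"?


LCS of "baeeec" and "ecaae"
DP table:
           e    c    a    a    e
      0    0    0    0    0    0
  b   0    0    0    0    0    0
  a   0    0    0    1    1    1
  e   0    1    1    1    1    2
  e   0    1    1    1    1    2
  e   0    1    1    1    1    2
  c   0    1    2    2    2    2
LCS length = dp[6][5] = 2

2


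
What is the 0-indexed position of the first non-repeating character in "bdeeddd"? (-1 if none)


Input: bdeeddd
Character frequencies:
  'b': 1
  'd': 4
  'e': 2
Scanning left to right for freq == 1:
  Position 0 ('b'): unique! => answer = 0

0


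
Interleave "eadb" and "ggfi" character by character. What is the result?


Interleaving "eadb" and "ggfi":
  Position 0: 'e' from first, 'g' from second => "eg"
  Position 1: 'a' from first, 'g' from second => "ag"
  Position 2: 'd' from first, 'f' from second => "df"
  Position 3: 'b' from first, 'i' from second => "bi"
Result: egagdfbi

egagdfbi


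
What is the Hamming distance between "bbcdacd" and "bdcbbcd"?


Comparing "bbcdacd" and "bdcbbcd" position by position:
  Position 0: 'b' vs 'b' => same
  Position 1: 'b' vs 'd' => differ
  Position 2: 'c' vs 'c' => same
  Position 3: 'd' vs 'b' => differ
  Position 4: 'a' vs 'b' => differ
  Position 5: 'c' vs 'c' => same
  Position 6: 'd' vs 'd' => same
Total differences (Hamming distance): 3

3


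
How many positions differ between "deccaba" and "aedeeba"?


Comparing "deccaba" and "aedeeba" position by position:
  Position 0: 'd' vs 'a' => DIFFER
  Position 1: 'e' vs 'e' => same
  Position 2: 'c' vs 'd' => DIFFER
  Position 3: 'c' vs 'e' => DIFFER
  Position 4: 'a' vs 'e' => DIFFER
  Position 5: 'b' vs 'b' => same
  Position 6: 'a' vs 'a' => same
Positions that differ: 4

4


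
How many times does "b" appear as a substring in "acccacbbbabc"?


Searching for "b" in "acccacbbbabc"
Scanning each position:
  Position 0: "a" => no
  Position 1: "c" => no
  Position 2: "c" => no
  Position 3: "c" => no
  Position 4: "a" => no
  Position 5: "c" => no
  Position 6: "b" => MATCH
  Position 7: "b" => MATCH
  Position 8: "b" => MATCH
  Position 9: "a" => no
  Position 10: "b" => MATCH
  Position 11: "c" => no
Total occurrences: 4

4


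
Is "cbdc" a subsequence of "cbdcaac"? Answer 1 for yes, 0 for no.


Check if "cbdc" is a subsequence of "cbdcaac"
Greedy scan:
  Position 0 ('c'): matches sub[0] = 'c'
  Position 1 ('b'): matches sub[1] = 'b'
  Position 2 ('d'): matches sub[2] = 'd'
  Position 3 ('c'): matches sub[3] = 'c'
  Position 4 ('a'): no match needed
  Position 5 ('a'): no match needed
  Position 6 ('c'): no match needed
All 4 characters matched => is a subsequence

1


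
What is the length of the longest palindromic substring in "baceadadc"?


Input: "baceadadc"
Checking substrings for palindromes:
  [4:7] "ada" (len 3) => palindrome
  [5:8] "dad" (len 3) => palindrome
Longest palindromic substring: "ada" with length 3

3


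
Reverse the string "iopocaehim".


Input: iopocaehim
Reading characters right to left:
  Position 9: 'm'
  Position 8: 'i'
  Position 7: 'h'
  Position 6: 'e'
  Position 5: 'a'
  Position 4: 'c'
  Position 3: 'o'
  Position 2: 'p'
  Position 1: 'o'
  Position 0: 'i'
Reversed: miheacopoi

miheacopoi


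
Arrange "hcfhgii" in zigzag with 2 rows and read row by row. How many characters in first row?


Zigzag "hcfhgii" into 2 rows:
Placing characters:
  'h' => row 0
  'c' => row 1
  'f' => row 0
  'h' => row 1
  'g' => row 0
  'i' => row 1
  'i' => row 0
Rows:
  Row 0: "hfgi"
  Row 1: "chi"
First row length: 4

4


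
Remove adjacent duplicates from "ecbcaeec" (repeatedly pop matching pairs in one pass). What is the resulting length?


Input: ecbcaeec
Stack-based adjacent duplicate removal:
  Read 'e': push. Stack: e
  Read 'c': push. Stack: ec
  Read 'b': push. Stack: ecb
  Read 'c': push. Stack: ecbc
  Read 'a': push. Stack: ecbca
  Read 'e': push. Stack: ecbcae
  Read 'e': matches stack top 'e' => pop. Stack: ecbca
  Read 'c': push. Stack: ecbcac
Final stack: "ecbcac" (length 6)

6


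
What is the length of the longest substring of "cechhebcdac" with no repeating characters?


Input: "cechhebcdac"
Sliding window (track last position of each char):
  Position 0 ('c'): window [0,0] length 1 -- new best
  Position 1 ('e'): window [0,1] length 2 -- new best
  Position 2 ('c'): repeat (last at 0), move window start to 1
  Position 2 ('c'): window [1,2] length 2
  Position 3 ('h'): window [1,3] length 3 -- new best
  Position 4 ('h'): repeat (last at 3), move window start to 4
  Position 4 ('h'): window [4,4] length 1
  Position 5 ('e'): window [4,5] length 2
  Position 6 ('b'): window [4,6] length 3
  Position 7 ('c'): window [4,7] length 4 -- new best
  Position 8 ('d'): window [4,8] length 5 -- new best
  Position 9 ('a'): window [4,9] length 6 -- new best
  Position 10 ('c'): repeat (last at 7), move window start to 8
  Position 10 ('c'): window [8,10] length 3
Longest substring with no repeats: "hebcda" with length 6

6


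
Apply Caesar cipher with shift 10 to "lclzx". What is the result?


Caesar cipher: shift "lclzx" by 10
  'l' (pos 11) + 10 = pos 21 = 'v'
  'c' (pos 2) + 10 = pos 12 = 'm'
  'l' (pos 11) + 10 = pos 21 = 'v'
  'z' (pos 25) + 10 = pos 9 = 'j'
  'x' (pos 23) + 10 = pos 7 = 'h'
Result: vmvjh

vmvjh


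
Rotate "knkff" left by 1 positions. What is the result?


Input: "knkff", rotate left by 1
First 1 characters: "k"
Remaining characters: "nkff"
Concatenate remaining + first: "nkff" + "k" = "nkffk"

nkffk


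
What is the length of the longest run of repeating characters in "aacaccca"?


Input: "aacaccca"
Scanning for longest run:
  Position 1 ('a'): continues run of 'a', length=2
  Position 2 ('c'): new char, reset run to 1
  Position 3 ('a'): new char, reset run to 1
  Position 4 ('c'): new char, reset run to 1
  Position 5 ('c'): continues run of 'c', length=2
  Position 6 ('c'): continues run of 'c', length=3
  Position 7 ('a'): new char, reset run to 1
Longest run: 'c' with length 3

3


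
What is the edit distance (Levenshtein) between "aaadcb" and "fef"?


Computing edit distance: "aaadcb" -> "fef"
DP table:
           f    e    f
      0    1    2    3
  a   1    1    2    3
  a   2    2    2    3
  a   3    3    3    3
  d   4    4    4    4
  c   5    5    5    5
  b   6    6    6    6
Edit distance = dp[6][3] = 6

6


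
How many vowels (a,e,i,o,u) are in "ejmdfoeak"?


Input: ejmdfoeak
Checking each character:
  'e' at position 0: vowel (running total: 1)
  'j' at position 1: consonant
  'm' at position 2: consonant
  'd' at position 3: consonant
  'f' at position 4: consonant
  'o' at position 5: vowel (running total: 2)
  'e' at position 6: vowel (running total: 3)
  'a' at position 7: vowel (running total: 4)
  'k' at position 8: consonant
Total vowels: 4

4


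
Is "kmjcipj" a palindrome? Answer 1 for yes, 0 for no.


Input: kmjcipj
Reversed: jpicjmk
  Compare pos 0 ('k') with pos 6 ('j'): MISMATCH
  Compare pos 1 ('m') with pos 5 ('p'): MISMATCH
  Compare pos 2 ('j') with pos 4 ('i'): MISMATCH
Result: not a palindrome

0


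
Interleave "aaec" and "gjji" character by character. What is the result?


Interleaving "aaec" and "gjji":
  Position 0: 'a' from first, 'g' from second => "ag"
  Position 1: 'a' from first, 'j' from second => "aj"
  Position 2: 'e' from first, 'j' from second => "ej"
  Position 3: 'c' from first, 'i' from second => "ci"
Result: agajejci

agajejci


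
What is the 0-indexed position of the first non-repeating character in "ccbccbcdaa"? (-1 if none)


Input: ccbccbcdaa
Character frequencies:
  'a': 2
  'b': 2
  'c': 5
  'd': 1
Scanning left to right for freq == 1:
  Position 0 ('c'): freq=5, skip
  Position 1 ('c'): freq=5, skip
  Position 2 ('b'): freq=2, skip
  Position 3 ('c'): freq=5, skip
  Position 4 ('c'): freq=5, skip
  Position 5 ('b'): freq=2, skip
  Position 6 ('c'): freq=5, skip
  Position 7 ('d'): unique! => answer = 7

7


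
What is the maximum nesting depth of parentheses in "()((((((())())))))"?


Input: "()((((((())())))))"
Tracking depth:
  Position 0 '(': depth becomes 1
  Position 1 ')': depth becomes 0
  Position 2 '(': depth becomes 1
  Position 3 '(': depth becomes 2
  Position 4 '(': depth becomes 3
  Position 5 '(': depth becomes 4
  Position 6 '(': depth becomes 5
  Position 7 '(': depth becomes 6
  Position 8 '(': depth becomes 7
  Position 9 ')': depth becomes 6
  Position 10 ')': depth becomes 5
  Position 11 '(': depth becomes 6
  Position 12 ')': depth becomes 5
  Position 13 ')': depth becomes 4
  Position 14 ')': depth becomes 3
  Position 15 ')': depth becomes 2
  Position 16 ')': depth becomes 1
  Position 17 ')': depth becomes 0
Maximum depth reached: 7

7


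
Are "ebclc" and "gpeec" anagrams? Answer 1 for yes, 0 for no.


Strings: "ebclc", "gpeec"
Sorted first:  bccel
Sorted second: ceegp
Differ at position 0: 'b' vs 'c' => not anagrams

0


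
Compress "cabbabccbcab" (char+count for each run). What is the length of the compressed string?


Input: cabbabccbcab
Runs:
  'c' x 1 => "c1"
  'a' x 1 => "a1"
  'b' x 2 => "b2"
  'a' x 1 => "a1"
  'b' x 1 => "b1"
  'c' x 2 => "c2"
  'b' x 1 => "b1"
  'c' x 1 => "c1"
  'a' x 1 => "a1"
  'b' x 1 => "b1"
Compressed: "c1a1b2a1b1c2b1c1a1b1"
Compressed length: 20

20


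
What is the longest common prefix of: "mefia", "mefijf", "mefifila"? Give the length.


Words: mefia, mefijf, mefifila
  Position 0: all 'm' => match
  Position 1: all 'e' => match
  Position 2: all 'f' => match
  Position 3: all 'i' => match
  Position 4: ('a', 'j', 'f') => mismatch, stop
LCP = "mefi" (length 4)

4


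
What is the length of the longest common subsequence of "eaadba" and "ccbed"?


LCS of "eaadba" and "ccbed"
DP table:
           c    c    b    e    d
      0    0    0    0    0    0
  e   0    0    0    0    1    1
  a   0    0    0    0    1    1
  a   0    0    0    0    1    1
  d   0    0    0    0    1    2
  b   0    0    0    1    1    2
  a   0    0    0    1    1    2
LCS length = dp[6][5] = 2

2


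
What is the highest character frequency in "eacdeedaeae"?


Input: eacdeedaeae
Character counts:
  'a': 3
  'c': 1
  'd': 2
  'e': 5
Maximum frequency: 5

5


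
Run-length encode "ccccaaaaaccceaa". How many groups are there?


Input: ccccaaaaaccceaa
Scanning for consecutive runs:
  Group 1: 'c' x 4 (positions 0-3)
  Group 2: 'a' x 5 (positions 4-8)
  Group 3: 'c' x 3 (positions 9-11)
  Group 4: 'e' x 1 (positions 12-12)
  Group 5: 'a' x 2 (positions 13-14)
Total groups: 5

5


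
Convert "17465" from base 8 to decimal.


Input: "17465" in base 8
Positional expansion:
  Digit '1' (value 1) x 8^4 = 4096
  Digit '7' (value 7) x 8^3 = 3584
  Digit '4' (value 4) x 8^2 = 256
  Digit '6' (value 6) x 8^1 = 48
  Digit '5' (value 5) x 8^0 = 5
Sum = 7989

7989


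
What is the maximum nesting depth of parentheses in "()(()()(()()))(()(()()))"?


Input: "()(()()(()()))(()(()()))"
Tracking depth:
  Position 0 '(': depth becomes 1
  Position 1 ')': depth becomes 0
  Position 2 '(': depth becomes 1
  Position 3 '(': depth becomes 2
  Position 4 ')': depth becomes 1
  Position 5 '(': depth becomes 2
  Position 6 ')': depth becomes 1
  Position 7 '(': depth becomes 2
  Position 8 '(': depth becomes 3
  Position 9 ')': depth becomes 2
  Position 10 '(': depth becomes 3
  Position 11 ')': depth becomes 2
  Position 12 ')': depth becomes 1
  Position 13 ')': depth becomes 0
  Position 14 '(': depth becomes 1
  Position 15 '(': depth becomes 2
  Position 16 ')': depth becomes 1
  Position 17 '(': depth becomes 2
  Position 18 '(': depth becomes 3
  Position 19 ')': depth becomes 2
  Position 20 '(': depth becomes 3
  Position 21 ')': depth becomes 2
  Position 22 ')': depth becomes 1
  Position 23 ')': depth becomes 0
Maximum depth reached: 3

3


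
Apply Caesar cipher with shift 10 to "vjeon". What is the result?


Caesar cipher: shift "vjeon" by 10
  'v' (pos 21) + 10 = pos 5 = 'f'
  'j' (pos 9) + 10 = pos 19 = 't'
  'e' (pos 4) + 10 = pos 14 = 'o'
  'o' (pos 14) + 10 = pos 24 = 'y'
  'n' (pos 13) + 10 = pos 23 = 'x'
Result: ftoyx

ftoyx


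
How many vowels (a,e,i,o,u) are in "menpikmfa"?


Input: menpikmfa
Checking each character:
  'm' at position 0: consonant
  'e' at position 1: vowel (running total: 1)
  'n' at position 2: consonant
  'p' at position 3: consonant
  'i' at position 4: vowel (running total: 2)
  'k' at position 5: consonant
  'm' at position 6: consonant
  'f' at position 7: consonant
  'a' at position 8: vowel (running total: 3)
Total vowels: 3

3


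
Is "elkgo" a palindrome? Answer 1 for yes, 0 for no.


Input: elkgo
Reversed: ogkle
  Compare pos 0 ('e') with pos 4 ('o'): MISMATCH
  Compare pos 1 ('l') with pos 3 ('g'): MISMATCH
Result: not a palindrome

0


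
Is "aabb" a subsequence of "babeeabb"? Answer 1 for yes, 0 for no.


Check if "aabb" is a subsequence of "babeeabb"
Greedy scan:
  Position 0 ('b'): no match needed
  Position 1 ('a'): matches sub[0] = 'a'
  Position 2 ('b'): no match needed
  Position 3 ('e'): no match needed
  Position 4 ('e'): no match needed
  Position 5 ('a'): matches sub[1] = 'a'
  Position 6 ('b'): matches sub[2] = 'b'
  Position 7 ('b'): matches sub[3] = 'b'
All 4 characters matched => is a subsequence

1


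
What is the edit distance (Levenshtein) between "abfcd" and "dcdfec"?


Computing edit distance: "abfcd" -> "dcdfec"
DP table:
           d    c    d    f    e    c
      0    1    2    3    4    5    6
  a   1    1    2    3    4    5    6
  b   2    2    2    3    4    5    6
  f   3    3    3    3    3    4    5
  c   4    4    3    4    4    4    4
  d   5    4    4    3    4    5    5
Edit distance = dp[5][6] = 5

5


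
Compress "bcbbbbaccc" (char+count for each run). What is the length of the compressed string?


Input: bcbbbbaccc
Runs:
  'b' x 1 => "b1"
  'c' x 1 => "c1"
  'b' x 4 => "b4"
  'a' x 1 => "a1"
  'c' x 3 => "c3"
Compressed: "b1c1b4a1c3"
Compressed length: 10

10


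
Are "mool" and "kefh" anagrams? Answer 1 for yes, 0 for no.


Strings: "mool", "kefh"
Sorted first:  lmoo
Sorted second: efhk
Differ at position 0: 'l' vs 'e' => not anagrams

0


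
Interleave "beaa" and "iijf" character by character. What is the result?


Interleaving "beaa" and "iijf":
  Position 0: 'b' from first, 'i' from second => "bi"
  Position 1: 'e' from first, 'i' from second => "ei"
  Position 2: 'a' from first, 'j' from second => "aj"
  Position 3: 'a' from first, 'f' from second => "af"
Result: bieiajaf

bieiajaf


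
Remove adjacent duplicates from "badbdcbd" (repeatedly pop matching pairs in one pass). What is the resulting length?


Input: badbdcbd
Stack-based adjacent duplicate removal:
  Read 'b': push. Stack: b
  Read 'a': push. Stack: ba
  Read 'd': push. Stack: bad
  Read 'b': push. Stack: badb
  Read 'd': push. Stack: badbd
  Read 'c': push. Stack: badbdc
  Read 'b': push. Stack: badbdcb
  Read 'd': push. Stack: badbdcbd
Final stack: "badbdcbd" (length 8)

8


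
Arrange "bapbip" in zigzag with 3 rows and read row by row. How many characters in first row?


Zigzag "bapbip" into 3 rows:
Placing characters:
  'b' => row 0
  'a' => row 1
  'p' => row 2
  'b' => row 1
  'i' => row 0
  'p' => row 1
Rows:
  Row 0: "bi"
  Row 1: "abp"
  Row 2: "p"
First row length: 2

2


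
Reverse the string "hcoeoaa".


Input: hcoeoaa
Reading characters right to left:
  Position 6: 'a'
  Position 5: 'a'
  Position 4: 'o'
  Position 3: 'e'
  Position 2: 'o'
  Position 1: 'c'
  Position 0: 'h'
Reversed: aaoeoch

aaoeoch


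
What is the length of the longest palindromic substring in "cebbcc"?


Input: "cebbcc"
Checking substrings for palindromes:
  [2:4] "bb" (len 2) => palindrome
  [4:6] "cc" (len 2) => palindrome
Longest palindromic substring: "bb" with length 2

2


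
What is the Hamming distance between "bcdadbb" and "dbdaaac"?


Comparing "bcdadbb" and "dbdaaac" position by position:
  Position 0: 'b' vs 'd' => differ
  Position 1: 'c' vs 'b' => differ
  Position 2: 'd' vs 'd' => same
  Position 3: 'a' vs 'a' => same
  Position 4: 'd' vs 'a' => differ
  Position 5: 'b' vs 'a' => differ
  Position 6: 'b' vs 'c' => differ
Total differences (Hamming distance): 5

5


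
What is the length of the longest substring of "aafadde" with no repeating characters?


Input: "aafadde"
Sliding window (track last position of each char):
  Position 0 ('a'): window [0,0] length 1 -- new best
  Position 1 ('a'): repeat (last at 0), move window start to 1
  Position 1 ('a'): window [1,1] length 1
  Position 2 ('f'): window [1,2] length 2 -- new best
  Position 3 ('a'): repeat (last at 1), move window start to 2
  Position 3 ('a'): window [2,3] length 2
  Position 4 ('d'): window [2,4] length 3 -- new best
  Position 5 ('d'): repeat (last at 4), move window start to 5
  Position 5 ('d'): window [5,5] length 1
  Position 6 ('e'): window [5,6] length 2
Longest substring with no repeats: "fad" with length 3

3


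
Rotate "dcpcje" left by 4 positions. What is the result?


Input: "dcpcje", rotate left by 4
First 4 characters: "dcpc"
Remaining characters: "je"
Concatenate remaining + first: "je" + "dcpc" = "jedcpc"

jedcpc


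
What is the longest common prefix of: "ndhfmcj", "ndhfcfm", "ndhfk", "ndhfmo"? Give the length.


Words: ndhfmcj, ndhfcfm, ndhfk, ndhfmo
  Position 0: all 'n' => match
  Position 1: all 'd' => match
  Position 2: all 'h' => match
  Position 3: all 'f' => match
  Position 4: ('m', 'c', 'k', 'm') => mismatch, stop
LCP = "ndhf" (length 4)

4
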